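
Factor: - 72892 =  - 2^2*18223^1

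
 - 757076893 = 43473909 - 800550802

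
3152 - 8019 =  - 4867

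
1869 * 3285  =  6139665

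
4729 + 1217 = 5946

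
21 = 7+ 14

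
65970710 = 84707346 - 18736636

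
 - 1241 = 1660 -2901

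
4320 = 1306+3014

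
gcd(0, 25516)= 25516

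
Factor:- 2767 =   -  2767^1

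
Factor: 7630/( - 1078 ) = - 5^1*7^(-1 )*11^( - 1 )*109^1 =-545/77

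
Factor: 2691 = 3^2 * 13^1*23^1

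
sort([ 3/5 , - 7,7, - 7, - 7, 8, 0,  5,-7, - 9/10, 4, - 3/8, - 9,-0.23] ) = [ - 9, - 7,-7, - 7,-7, - 9/10,-3/8, - 0.23,0,3/5,4,5, 7, 8]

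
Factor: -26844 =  - 2^2 * 3^1*2237^1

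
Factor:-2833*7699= - 21811267 = - 2833^1 * 7699^1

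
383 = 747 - 364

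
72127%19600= 13327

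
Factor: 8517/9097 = 3^1*11^ ( - 1) * 17^1*167^1 * 827^( - 1 )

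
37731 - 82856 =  - 45125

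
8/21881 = 8/21881  =  0.00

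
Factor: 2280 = 2^3*3^1*5^1*  19^1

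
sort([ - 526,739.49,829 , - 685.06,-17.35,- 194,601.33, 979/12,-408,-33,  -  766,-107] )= [-766,-685.06,-526, - 408,- 194,-107,-33, - 17.35 , 979/12, 601.33, 739.49,829 ] 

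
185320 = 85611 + 99709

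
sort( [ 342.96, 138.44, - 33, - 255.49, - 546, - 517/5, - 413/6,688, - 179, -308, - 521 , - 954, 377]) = [- 954,-546, - 521, - 308, - 255.49, - 179, - 517/5, - 413/6, - 33,138.44, 342.96, 377,  688] 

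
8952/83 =107 + 71/83=107.86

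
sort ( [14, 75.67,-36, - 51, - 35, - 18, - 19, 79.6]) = [ - 51, - 36,  -  35,-19,  -  18,  14, 75.67, 79.6]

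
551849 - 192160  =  359689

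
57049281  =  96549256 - 39499975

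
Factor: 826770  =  2^1*  3^1*5^1*7^1 * 31^1*127^1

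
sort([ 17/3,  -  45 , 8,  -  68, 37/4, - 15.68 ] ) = [ - 68 ,-45, - 15.68, 17/3, 8, 37/4 ] 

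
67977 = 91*747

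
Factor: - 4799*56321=-270284479  =  - 17^1 *3313^1*4799^1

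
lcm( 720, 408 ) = 12240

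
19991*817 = 16332647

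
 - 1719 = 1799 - 3518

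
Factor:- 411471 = -3^2*131^1*349^1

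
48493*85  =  4121905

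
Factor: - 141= - 3^1*47^1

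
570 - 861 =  - 291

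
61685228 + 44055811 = 105741039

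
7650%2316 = 702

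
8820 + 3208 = 12028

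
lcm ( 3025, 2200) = 24200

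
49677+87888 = 137565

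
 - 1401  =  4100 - 5501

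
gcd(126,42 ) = 42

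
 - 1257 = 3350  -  4607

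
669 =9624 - 8955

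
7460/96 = 1865/24 = 77.71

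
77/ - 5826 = -1+5749/5826 = -  0.01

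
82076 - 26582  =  55494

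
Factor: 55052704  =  2^5*7^1*245771^1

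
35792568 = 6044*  5922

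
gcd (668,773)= 1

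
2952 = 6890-3938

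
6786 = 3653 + 3133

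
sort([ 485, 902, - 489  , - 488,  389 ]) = [ - 489 , - 488,389,485,902 ]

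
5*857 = 4285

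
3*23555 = 70665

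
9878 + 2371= 12249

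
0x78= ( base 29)44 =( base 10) 120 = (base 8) 170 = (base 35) 3f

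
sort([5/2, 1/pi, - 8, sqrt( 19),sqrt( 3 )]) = [ -8, 1/pi, sqrt( 3),  5/2, sqrt(19 )] 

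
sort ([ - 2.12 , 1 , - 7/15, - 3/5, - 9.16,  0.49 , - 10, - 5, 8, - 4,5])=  [ - 10,-9.16,  -  5, - 4, - 2.12,-3/5,- 7/15  ,  0.49, 1,5 , 8 ] 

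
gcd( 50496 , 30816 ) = 96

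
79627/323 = 79627/323 = 246.52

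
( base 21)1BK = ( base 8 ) 1264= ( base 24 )14k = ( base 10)692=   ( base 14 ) 376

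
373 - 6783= - 6410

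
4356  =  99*44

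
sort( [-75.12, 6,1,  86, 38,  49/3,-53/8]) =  [ -75.12,-53/8, 1, 6, 49/3, 38, 86] 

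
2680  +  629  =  3309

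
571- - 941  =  1512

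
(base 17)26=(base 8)50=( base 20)20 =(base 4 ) 220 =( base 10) 40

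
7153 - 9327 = -2174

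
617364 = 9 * 68596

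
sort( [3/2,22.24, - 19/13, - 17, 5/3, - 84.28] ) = [ - 84.28, - 17,-19/13, 3/2,5/3 , 22.24]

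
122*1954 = 238388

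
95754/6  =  15959 = 15959.00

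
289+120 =409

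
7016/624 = 877/78  =  11.24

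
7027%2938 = 1151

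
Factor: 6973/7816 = 2^( - 3) * 19^1*367^1*977^( - 1)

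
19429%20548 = 19429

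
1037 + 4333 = 5370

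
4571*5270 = 24089170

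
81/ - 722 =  - 81/722 = - 0.11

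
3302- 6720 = -3418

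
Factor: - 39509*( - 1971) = 3^3*73^1*39509^1 = 77872239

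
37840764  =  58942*642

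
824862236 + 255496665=1080358901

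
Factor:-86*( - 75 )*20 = 129000 =2^3*3^1*5^3*43^1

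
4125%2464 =1661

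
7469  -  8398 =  - 929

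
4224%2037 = 150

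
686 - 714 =-28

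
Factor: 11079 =3^2*1231^1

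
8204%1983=272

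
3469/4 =867 + 1/4= 867.25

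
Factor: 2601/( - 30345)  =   - 3/35= - 3^1*5^( - 1 )*7^( - 1 )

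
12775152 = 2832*4511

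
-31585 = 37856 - 69441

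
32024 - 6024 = 26000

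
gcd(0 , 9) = 9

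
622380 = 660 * 943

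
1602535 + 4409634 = 6012169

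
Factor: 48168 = 2^3 * 3^3 * 223^1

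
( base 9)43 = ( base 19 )21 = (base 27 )1c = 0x27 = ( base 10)39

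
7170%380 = 330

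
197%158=39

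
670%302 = 66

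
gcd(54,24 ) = 6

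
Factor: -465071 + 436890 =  - 28181^1 = - 28181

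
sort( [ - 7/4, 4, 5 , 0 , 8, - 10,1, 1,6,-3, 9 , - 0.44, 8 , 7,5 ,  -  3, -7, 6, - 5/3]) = [  -  10, - 7,- 3, - 3, - 7/4, - 5/3, - 0.44, 0,1,1, 4, 5 , 5,  6 , 6,7, 8,  8, 9]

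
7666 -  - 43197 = 50863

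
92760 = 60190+32570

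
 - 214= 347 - 561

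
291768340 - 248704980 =43063360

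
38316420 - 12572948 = 25743472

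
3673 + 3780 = 7453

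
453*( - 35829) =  - 16230537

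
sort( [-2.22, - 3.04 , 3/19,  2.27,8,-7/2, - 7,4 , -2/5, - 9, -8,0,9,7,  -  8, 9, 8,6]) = [-9, - 8, - 8, - 7, - 7/2, - 3.04, - 2.22, - 2/5,  0,3/19,2.27,4,6,7, 8,8, 9,9] 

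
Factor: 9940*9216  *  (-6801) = -623019479040 = - 2^12*3^3*5^1*7^1*71^1  *  2267^1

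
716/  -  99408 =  - 1 + 24673/24852 = - 0.01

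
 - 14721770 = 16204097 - 30925867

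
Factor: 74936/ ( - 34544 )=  - 2^( - 1)*19^1*29^1*127^( - 1 ) = - 551/254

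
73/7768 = 73/7768 = 0.01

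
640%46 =42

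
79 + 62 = 141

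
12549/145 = 86 + 79/145 = 86.54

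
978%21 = 12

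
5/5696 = 5/5696 = 0.00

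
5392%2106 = 1180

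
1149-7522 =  - 6373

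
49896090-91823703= - 41927613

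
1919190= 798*2405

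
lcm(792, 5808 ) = 17424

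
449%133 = 50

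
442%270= 172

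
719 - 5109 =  - 4390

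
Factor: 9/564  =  3/188= 2^(  -  2)*3^1*47^( - 1) 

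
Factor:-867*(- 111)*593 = 57068541  =  3^2* 17^2 * 37^1*593^1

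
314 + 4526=4840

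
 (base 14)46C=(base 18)2CG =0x370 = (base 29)11a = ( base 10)880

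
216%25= 16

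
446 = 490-44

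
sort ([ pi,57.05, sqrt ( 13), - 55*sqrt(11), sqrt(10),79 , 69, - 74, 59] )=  [ -55 * sqrt(11), - 74, pi, sqrt( 10),sqrt(13), 57.05,  59, 69, 79]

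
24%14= 10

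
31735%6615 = 5275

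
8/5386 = 4/2693 = 0.00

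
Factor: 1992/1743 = 8/7 = 2^3*7^(  -  1) 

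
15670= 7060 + 8610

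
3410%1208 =994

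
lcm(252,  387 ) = 10836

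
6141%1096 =661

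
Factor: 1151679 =3^1*23^1 * 16691^1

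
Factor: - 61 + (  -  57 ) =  - 118 = - 2^1*59^1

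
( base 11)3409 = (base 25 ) 74B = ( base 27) 644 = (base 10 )4486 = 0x1186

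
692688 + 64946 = 757634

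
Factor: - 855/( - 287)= 3^2*5^1* 7^(- 1) * 19^1* 41^ ( - 1) 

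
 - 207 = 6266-6473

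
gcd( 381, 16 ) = 1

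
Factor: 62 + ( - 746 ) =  - 684= - 2^2*3^2 * 19^1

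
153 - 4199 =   -  4046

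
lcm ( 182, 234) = 1638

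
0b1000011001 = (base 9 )656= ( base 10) 537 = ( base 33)g9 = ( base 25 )LC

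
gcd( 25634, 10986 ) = 3662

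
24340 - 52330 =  - 27990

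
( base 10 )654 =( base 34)j8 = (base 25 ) 114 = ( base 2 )1010001110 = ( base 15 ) 2D9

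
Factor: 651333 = 3^1*217111^1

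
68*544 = 36992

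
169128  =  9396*18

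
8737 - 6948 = 1789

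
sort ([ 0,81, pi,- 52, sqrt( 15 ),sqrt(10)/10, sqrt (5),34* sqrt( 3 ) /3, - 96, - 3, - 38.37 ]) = [  -  96, -52, - 38.37, - 3, 0,sqrt(10 )/10, sqrt(5),pi, sqrt( 15 ), 34*sqrt(3) /3,81]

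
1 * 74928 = 74928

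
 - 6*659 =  - 3954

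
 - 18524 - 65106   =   - 83630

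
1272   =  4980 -3708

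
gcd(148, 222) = 74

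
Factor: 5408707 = 59^1*91673^1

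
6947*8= 55576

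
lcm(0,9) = 0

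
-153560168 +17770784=-135789384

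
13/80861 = 13/80861 = 0.00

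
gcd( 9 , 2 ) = 1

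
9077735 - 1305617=7772118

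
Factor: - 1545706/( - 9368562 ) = 772853/4684281 = 3^( - 1)*7^( - 1 )*223061^( - 1)*772853^1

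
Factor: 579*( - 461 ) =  - 3^1*  193^1*461^1= - 266919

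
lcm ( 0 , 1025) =0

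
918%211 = 74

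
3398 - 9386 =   -  5988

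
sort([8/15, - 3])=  [-3,8/15] 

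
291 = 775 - 484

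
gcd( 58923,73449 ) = 9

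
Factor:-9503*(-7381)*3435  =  240936543705 = 3^1* 5^1*11^2*13^1*17^1* 43^1*61^1*229^1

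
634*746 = 472964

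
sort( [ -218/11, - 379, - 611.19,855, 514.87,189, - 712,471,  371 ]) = [ -712, - 611.19,  -  379, - 218/11,189,371,471, 514.87,  855]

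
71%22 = 5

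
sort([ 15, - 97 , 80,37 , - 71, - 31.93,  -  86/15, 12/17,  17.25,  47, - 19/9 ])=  [ - 97 , - 71, - 31.93,  -  86/15, - 19/9,  12/17 , 15, 17.25, 37,  47,80 ]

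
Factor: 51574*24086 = 1242211364 =2^2*107^1*241^1*12043^1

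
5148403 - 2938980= 2209423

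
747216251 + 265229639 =1012445890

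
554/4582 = 277/2291 =0.12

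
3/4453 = 3/4453 = 0.00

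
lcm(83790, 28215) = 2765070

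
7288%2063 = 1099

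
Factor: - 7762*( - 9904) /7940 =19218712/1985  =  2^3 * 5^( - 1 )*397^( - 1 )*619^1*3881^1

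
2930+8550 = 11480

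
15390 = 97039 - 81649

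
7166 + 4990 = 12156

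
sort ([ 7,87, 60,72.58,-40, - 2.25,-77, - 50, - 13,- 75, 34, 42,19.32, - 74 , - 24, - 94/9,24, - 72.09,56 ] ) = [- 77,-75,-74, - 72.09,  -  50, - 40, - 24,  -  13,-94/9, -2.25,7, 19.32,24,34,42,  56 , 60,72.58,  87]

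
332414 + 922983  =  1255397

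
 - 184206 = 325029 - 509235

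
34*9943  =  338062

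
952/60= 15 + 13/15= 15.87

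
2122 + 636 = 2758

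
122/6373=122/6373 = 0.02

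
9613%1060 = 73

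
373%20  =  13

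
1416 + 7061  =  8477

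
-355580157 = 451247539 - 806827696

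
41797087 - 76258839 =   -  34461752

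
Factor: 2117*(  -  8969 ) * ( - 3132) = 59468452236 =2^2*3^3*29^2*73^1*8969^1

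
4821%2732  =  2089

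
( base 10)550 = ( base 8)1046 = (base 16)226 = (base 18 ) 1ca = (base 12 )39a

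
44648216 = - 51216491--95864707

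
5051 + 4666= 9717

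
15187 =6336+8851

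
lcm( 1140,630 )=23940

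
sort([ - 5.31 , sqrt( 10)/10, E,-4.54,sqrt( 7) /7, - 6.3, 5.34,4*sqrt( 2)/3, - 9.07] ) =[ - 9.07,-6.3, - 5.31, - 4.54 , sqrt( 10 ) /10, sqrt( 7) /7,  4*sqrt( 2 )/3, E, 5.34]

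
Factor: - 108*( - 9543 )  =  1030644 = 2^2*3^4 * 3181^1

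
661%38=15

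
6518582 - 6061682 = 456900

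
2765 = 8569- 5804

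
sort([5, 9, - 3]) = [ - 3, 5, 9 ] 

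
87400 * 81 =7079400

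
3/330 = 1/110 = 0.01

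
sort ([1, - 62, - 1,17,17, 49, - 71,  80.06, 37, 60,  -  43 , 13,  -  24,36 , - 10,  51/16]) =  [ - 71, - 62,-43 , - 24, - 10 , - 1 , 1 , 51/16,  13, 17,17, 36,  37, 49, 60,80.06]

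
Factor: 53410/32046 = 3^(-1)*5^1 = 5/3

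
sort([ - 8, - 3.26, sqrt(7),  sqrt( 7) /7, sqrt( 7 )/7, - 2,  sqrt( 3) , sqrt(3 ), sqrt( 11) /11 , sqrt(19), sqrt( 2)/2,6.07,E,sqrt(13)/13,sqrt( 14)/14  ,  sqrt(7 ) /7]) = [ - 8, - 3.26, - 2, sqrt( 14)/14, sqrt( 13)/13,sqrt(11 ) /11, sqrt(7 )/7, sqrt (7) /7, sqrt(7 )/7,sqrt( 2) /2, sqrt( 3 ) , sqrt(3),sqrt(7),E, sqrt (19), 6.07 ]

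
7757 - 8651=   -  894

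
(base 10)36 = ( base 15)26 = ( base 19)1H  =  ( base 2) 100100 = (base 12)30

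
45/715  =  9/143 = 0.06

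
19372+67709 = 87081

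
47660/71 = 47660/71 = 671.27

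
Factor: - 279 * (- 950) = 2^1 * 3^2*  5^2*19^1 * 31^1  =  265050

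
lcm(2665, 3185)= 130585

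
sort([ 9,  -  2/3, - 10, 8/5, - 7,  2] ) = [- 10 , - 7 , - 2/3, 8/5,  2, 9 ]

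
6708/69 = 97 + 5/23=97.22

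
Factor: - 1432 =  - 2^3*179^1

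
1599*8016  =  12817584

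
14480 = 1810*8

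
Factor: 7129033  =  179^1*39827^1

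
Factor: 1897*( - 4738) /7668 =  - 2^( - 1) * 3^( - 3 )*7^1*23^1 * 71^( - 1) *103^1*271^1 = - 4493993/3834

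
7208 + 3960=11168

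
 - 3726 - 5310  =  -9036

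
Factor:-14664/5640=  -  13/5 = - 5^(-1) * 13^1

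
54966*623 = 34243818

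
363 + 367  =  730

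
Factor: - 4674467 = -7^1*667781^1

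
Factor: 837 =3^3*31^1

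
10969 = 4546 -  - 6423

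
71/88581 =71/88581= 0.00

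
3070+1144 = 4214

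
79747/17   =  4691= 4691.00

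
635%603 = 32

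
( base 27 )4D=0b1111001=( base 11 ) 100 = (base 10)121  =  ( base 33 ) 3m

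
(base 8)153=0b1101011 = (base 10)107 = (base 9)128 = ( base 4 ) 1223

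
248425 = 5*49685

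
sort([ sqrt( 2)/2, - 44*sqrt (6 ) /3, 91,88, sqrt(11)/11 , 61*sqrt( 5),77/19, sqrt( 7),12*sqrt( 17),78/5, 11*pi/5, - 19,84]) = [ - 44*sqrt (6)/3, - 19, sqrt( 11 )/11,sqrt( 2)/2, sqrt ( 7), 77/19, 11*pi/5, 78/5, 12*sqrt( 17),84, 88, 91,61 * sqrt( 5)] 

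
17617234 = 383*45998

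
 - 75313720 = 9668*( - 7790 )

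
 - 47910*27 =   -  1293570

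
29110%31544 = 29110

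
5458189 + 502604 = 5960793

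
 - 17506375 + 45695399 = 28189024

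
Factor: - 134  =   - 2^1*67^1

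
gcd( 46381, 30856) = 1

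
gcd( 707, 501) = 1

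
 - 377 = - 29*13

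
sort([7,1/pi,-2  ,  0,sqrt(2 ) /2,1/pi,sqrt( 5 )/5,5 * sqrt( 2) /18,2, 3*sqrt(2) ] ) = [ - 2,0,1/pi, 1/pi,5*sqrt(2)/18, sqrt ( 5) /5,sqrt(2) /2,2, 3*sqrt(2 ),7 ]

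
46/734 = 23/367 = 0.06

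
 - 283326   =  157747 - 441073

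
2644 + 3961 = 6605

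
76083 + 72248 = 148331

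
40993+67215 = 108208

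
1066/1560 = 41/60  =  0.68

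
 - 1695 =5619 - 7314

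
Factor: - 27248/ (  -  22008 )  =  26/21 = 2^1*3^( -1) * 7^( - 1) * 13^1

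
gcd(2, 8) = 2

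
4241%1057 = 13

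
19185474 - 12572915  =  6612559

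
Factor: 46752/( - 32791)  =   - 2^5 * 3^1*11^( -2)*271^ ( - 1)*487^1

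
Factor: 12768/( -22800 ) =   -  14/25= - 2^1*5^( - 2 )*7^1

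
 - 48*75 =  - 3600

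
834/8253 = 278/2751 = 0.10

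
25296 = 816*31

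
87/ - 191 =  - 87/191 =- 0.46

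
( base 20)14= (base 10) 24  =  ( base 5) 44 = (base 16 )18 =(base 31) O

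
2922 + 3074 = 5996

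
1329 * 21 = 27909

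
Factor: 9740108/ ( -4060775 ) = - 2^2*5^ ( - 2 )*7^1  *19^( - 1 )  *  83^( - 1)* 103^( - 1 )*167^1*2083^1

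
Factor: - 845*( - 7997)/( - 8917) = -5^1*11^1*13^2*37^( - 1) *241^( - 1)*727^1  =  - 6757465/8917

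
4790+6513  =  11303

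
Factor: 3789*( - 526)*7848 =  - 2^4 * 3^4*109^1*263^1*421^1 = - 15641173872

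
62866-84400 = - 21534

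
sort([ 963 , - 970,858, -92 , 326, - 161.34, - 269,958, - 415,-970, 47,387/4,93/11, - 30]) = [ - 970, - 970, - 415, - 269, - 161.34,-92, - 30,93/11, 47,387/4, 326,858,958,963] 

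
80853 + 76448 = 157301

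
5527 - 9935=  -4408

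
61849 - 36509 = 25340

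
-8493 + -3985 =  -  12478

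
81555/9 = 27185/3= 9061.67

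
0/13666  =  0  =  0.00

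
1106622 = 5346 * 207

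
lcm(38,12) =228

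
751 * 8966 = 6733466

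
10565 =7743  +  2822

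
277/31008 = 277/31008 = 0.01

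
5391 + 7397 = 12788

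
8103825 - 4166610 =3937215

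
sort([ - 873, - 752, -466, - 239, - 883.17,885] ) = [ - 883.17, - 873, - 752, - 466, - 239,  885 ]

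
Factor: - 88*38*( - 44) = 2^6*11^2*19^1 = 147136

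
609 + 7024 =7633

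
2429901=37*65673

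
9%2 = 1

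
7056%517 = 335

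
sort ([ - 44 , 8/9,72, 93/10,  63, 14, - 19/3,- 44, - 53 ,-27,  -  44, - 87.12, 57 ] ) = [ - 87.12,-53 ,-44, - 44, - 44,-27, - 19/3, 8/9, 93/10, 14 , 57, 63, 72]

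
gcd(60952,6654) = 2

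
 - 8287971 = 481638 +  - 8769609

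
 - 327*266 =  - 86982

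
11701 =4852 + 6849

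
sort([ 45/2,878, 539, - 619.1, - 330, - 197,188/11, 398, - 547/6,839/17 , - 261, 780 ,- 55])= [-619.1, - 330, - 261, - 197, -547/6, - 55, 188/11,45/2,  839/17,398,  539,780, 878 ]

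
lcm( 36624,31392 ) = 219744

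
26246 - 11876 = 14370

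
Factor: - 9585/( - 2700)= 2^( - 2) * 5^( - 1)*71^1=71/20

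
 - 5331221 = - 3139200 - 2192021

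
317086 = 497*638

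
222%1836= 222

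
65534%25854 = 13826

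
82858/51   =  4874/3 = 1624.67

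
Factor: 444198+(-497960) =-2^1* 26881^1 = -53762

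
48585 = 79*615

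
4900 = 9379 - 4479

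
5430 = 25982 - 20552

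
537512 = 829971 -292459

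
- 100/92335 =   -  1 + 18447/18467 = -0.00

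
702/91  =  54/7 = 7.71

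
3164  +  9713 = 12877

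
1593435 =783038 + 810397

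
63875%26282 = 11311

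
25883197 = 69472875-43589678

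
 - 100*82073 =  - 8207300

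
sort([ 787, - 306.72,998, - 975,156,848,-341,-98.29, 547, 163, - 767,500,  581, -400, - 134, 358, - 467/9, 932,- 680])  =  [ - 975, - 767 ,-680,-400, - 341, - 306.72, - 134,-98.29  , - 467/9,156,163,358,500,547,581, 787, 848,932,998]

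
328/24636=82/6159 = 0.01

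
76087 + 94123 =170210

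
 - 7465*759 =-5665935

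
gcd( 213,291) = 3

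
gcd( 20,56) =4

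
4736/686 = 2368/343 = 6.90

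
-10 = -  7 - 3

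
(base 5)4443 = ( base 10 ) 623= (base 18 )1GB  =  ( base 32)jf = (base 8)1157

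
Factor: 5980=2^2*5^1*13^1*23^1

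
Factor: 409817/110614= 2^( - 1)*7^(  -  1 )*7901^( - 1 ) * 409817^1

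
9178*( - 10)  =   - 91780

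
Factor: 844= 2^2 * 211^1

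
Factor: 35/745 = 7/149 = 7^1*149^( - 1 )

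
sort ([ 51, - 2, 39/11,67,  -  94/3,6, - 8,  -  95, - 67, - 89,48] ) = [ - 95, - 89 , - 67, - 94/3, - 8, - 2,  39/11,  6, 48, 51,  67]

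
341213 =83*4111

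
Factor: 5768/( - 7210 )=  - 2^2*5^( - 1) = -4/5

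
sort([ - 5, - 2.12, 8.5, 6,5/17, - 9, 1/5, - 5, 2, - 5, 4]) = [ - 9, - 5, - 5, - 5,-2.12, 1/5, 5/17,  2 , 4,6, 8.5]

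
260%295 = 260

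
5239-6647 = - 1408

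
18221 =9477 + 8744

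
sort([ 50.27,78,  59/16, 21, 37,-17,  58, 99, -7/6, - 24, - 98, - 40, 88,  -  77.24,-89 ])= [-98, - 89,- 77.24, - 40, - 24, - 17,-7/6,59/16,21,37, 50.27, 58,78,88, 99 ] 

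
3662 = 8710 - 5048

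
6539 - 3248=3291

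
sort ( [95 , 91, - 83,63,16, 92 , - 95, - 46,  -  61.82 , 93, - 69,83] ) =[  -  95, - 83,-69,  -  61.82, - 46,16, 63 , 83,91,  92,93,95 ] 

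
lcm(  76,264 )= 5016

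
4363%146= 129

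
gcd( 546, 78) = 78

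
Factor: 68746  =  2^1 * 37^1*929^1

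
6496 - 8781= -2285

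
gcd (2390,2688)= 2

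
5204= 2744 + 2460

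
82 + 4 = 86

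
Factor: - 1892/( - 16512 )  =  2^(-5)*3^(  -  1)*11^1=11/96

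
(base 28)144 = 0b1110000100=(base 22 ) 1IK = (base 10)900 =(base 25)1B0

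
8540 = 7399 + 1141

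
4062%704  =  542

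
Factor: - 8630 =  - 2^1*5^1*863^1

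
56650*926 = 52457900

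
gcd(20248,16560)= 8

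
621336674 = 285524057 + 335812617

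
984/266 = 492/133 = 3.70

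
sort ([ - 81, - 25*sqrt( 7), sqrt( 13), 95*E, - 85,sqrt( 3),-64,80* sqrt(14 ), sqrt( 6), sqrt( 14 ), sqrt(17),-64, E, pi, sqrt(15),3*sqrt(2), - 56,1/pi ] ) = [ - 85, - 81, - 25  *  sqrt(7),-64 , - 64 , - 56, 1/pi,sqrt( 3), sqrt(6),E , pi, sqrt(13 ), sqrt(14), sqrt( 15),sqrt( 17 ), 3*sqrt(2 ), 95*E,  80*sqrt( 14)] 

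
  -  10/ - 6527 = 10/6527= 0.00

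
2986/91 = 2986/91 = 32.81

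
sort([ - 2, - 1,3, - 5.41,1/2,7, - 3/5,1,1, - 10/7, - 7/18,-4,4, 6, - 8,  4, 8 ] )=[-8,  -  5.41, - 4, - 2 , - 10/7, - 1,  -  3/5, - 7/18, 1/2,1,1,3, 4  ,  4,6,7,8]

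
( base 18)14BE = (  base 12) 42B8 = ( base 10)7340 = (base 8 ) 16254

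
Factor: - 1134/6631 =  - 2^1*3^4*7^1*19^(-1 )*349^( - 1) 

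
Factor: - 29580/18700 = -3^1*5^( - 1) * 11^(-1 )*29^1= - 87/55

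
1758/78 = 22+7/13 = 22.54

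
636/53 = 12  =  12.00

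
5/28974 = 5/28974=0.00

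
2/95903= 2/95903 = 0.00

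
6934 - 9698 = -2764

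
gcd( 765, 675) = 45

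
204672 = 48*4264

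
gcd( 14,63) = 7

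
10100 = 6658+3442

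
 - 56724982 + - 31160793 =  - 87885775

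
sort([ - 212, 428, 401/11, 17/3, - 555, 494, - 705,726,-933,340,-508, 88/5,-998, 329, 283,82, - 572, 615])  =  [-998, - 933, - 705 , - 572, - 555, - 508, - 212, 17/3, 88/5,  401/11, 82, 283 , 329, 340,428,  494, 615, 726] 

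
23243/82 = 23243/82 = 283.45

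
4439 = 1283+3156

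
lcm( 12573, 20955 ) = 62865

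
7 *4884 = 34188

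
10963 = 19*577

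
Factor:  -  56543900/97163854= - 2^1*5^2*7^1*80777^1*48581927^(-1)=- 28271950/48581927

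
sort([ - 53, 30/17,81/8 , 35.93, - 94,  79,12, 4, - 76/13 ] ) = [ - 94, - 53, - 76/13,30/17,4,81/8,  12,35.93, 79]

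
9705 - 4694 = 5011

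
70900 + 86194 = 157094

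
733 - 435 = 298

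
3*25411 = 76233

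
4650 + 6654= 11304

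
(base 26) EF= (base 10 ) 379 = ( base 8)573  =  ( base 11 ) 315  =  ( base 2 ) 101111011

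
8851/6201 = 1+50/117 = 1.43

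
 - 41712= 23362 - 65074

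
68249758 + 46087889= 114337647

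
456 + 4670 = 5126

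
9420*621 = 5849820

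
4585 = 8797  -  4212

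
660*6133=4047780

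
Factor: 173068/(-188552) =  - 883/962 = -2^( - 1 )*13^( - 1)*37^( - 1)* 883^1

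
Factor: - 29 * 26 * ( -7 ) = 2^1*7^1*13^1*29^1 = 5278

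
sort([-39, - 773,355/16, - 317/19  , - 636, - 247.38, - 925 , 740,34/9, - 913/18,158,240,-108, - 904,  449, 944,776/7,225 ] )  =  [-925, - 904, - 773,-636, - 247.38,-108, - 913/18,-39, - 317/19,34/9, 355/16, 776/7, 158,225 , 240,449,  740,944 ] 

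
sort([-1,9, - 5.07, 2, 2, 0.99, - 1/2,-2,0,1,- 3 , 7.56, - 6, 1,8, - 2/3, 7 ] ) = [ - 6, - 5.07, - 3, - 2, - 1, - 2/3, - 1/2,0,0.99,1, 1,  2, 2, 7 , 7.56, 8, 9 ] 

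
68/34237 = 68/34237   =  0.00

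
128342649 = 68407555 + 59935094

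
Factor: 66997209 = 3^1*2879^1*7757^1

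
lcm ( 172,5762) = 11524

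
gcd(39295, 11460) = 5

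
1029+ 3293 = 4322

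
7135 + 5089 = 12224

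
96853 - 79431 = 17422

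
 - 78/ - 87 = 26/29= 0.90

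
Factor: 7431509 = 991^1*7499^1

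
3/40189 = 3/40189 = 0.00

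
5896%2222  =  1452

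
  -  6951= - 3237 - 3714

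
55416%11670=8736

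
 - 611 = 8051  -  8662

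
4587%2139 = 309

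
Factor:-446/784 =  - 223/392  =  -2^( - 3 )*7^( - 2 )*223^1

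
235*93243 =21912105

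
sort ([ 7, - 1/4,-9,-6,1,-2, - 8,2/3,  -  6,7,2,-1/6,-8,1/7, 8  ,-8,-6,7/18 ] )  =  [-9, -8, -8,  -  8 ,-6, -6,-6,  -  2, - 1/4,-1/6, 1/7 , 7/18,2/3,1,2, 7,7,8] 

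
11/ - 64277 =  - 11/64277 = - 0.00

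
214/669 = 214/669 = 0.32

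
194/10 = 97/5 = 19.40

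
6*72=432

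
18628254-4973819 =13654435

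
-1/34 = -1/34 = - 0.03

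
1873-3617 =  - 1744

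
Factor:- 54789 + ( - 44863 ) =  - 99652 = -2^2*7^1*3559^1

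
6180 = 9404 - 3224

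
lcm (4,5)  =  20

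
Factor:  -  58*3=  - 174= - 2^1*3^1*29^1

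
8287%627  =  136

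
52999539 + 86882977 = 139882516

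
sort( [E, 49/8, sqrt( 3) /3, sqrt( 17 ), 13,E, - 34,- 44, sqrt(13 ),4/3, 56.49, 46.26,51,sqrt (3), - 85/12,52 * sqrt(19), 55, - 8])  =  [ - 44, - 34, - 8, - 85/12,sqrt( 3 )/3, 4/3,sqrt( 3 ),E,E,sqrt( 13 ), sqrt(17 ),49/8, 13,46.26 , 51,55, 56.49  ,  52*sqrt(19) ]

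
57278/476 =28639/238  =  120.33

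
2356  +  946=3302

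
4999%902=489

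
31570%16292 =15278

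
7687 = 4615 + 3072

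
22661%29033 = 22661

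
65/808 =65/808 = 0.08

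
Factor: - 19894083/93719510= - 2^( - 1) * 3^1 *5^(  -  1 )*11^1*19^1*31^(-1) * 149^( - 1 )*2029^( -1)*31729^1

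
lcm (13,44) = 572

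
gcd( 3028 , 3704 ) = 4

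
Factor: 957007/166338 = 2^( - 1)*3^(  -  2)*23^1*9241^( - 1)*41609^1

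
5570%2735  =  100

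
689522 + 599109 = 1288631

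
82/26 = 41/13 = 3.15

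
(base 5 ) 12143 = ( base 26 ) 19D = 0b1110011011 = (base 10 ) 923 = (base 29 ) 12O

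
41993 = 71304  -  29311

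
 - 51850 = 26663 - 78513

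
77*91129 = 7016933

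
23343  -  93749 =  - 70406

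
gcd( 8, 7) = 1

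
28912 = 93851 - 64939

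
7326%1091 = 780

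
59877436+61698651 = 121576087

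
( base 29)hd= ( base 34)eu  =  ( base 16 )1fa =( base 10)506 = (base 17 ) 1CD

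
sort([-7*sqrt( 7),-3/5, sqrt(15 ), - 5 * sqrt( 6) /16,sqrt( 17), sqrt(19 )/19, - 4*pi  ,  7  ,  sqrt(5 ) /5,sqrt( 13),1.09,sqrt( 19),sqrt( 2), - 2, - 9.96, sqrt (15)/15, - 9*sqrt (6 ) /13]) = [ - 7*sqrt (7), - 4*pi, -9.96,- 2, - 9*sqrt( 6)/13,-5*sqrt( 6) /16, - 3/5,sqrt(19) /19,sqrt( 15 )/15,sqrt(5 ) /5, 1.09,sqrt( 2 ),sqrt( 13 ),sqrt ( 15 ), sqrt( 17),sqrt ( 19),7 ]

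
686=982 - 296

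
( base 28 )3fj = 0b101011100111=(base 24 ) 4K7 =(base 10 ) 2791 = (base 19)7DH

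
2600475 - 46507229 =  - 43906754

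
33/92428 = 33/92428= 0.00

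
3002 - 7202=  - 4200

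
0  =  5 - 5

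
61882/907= 61882/907 = 68.23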